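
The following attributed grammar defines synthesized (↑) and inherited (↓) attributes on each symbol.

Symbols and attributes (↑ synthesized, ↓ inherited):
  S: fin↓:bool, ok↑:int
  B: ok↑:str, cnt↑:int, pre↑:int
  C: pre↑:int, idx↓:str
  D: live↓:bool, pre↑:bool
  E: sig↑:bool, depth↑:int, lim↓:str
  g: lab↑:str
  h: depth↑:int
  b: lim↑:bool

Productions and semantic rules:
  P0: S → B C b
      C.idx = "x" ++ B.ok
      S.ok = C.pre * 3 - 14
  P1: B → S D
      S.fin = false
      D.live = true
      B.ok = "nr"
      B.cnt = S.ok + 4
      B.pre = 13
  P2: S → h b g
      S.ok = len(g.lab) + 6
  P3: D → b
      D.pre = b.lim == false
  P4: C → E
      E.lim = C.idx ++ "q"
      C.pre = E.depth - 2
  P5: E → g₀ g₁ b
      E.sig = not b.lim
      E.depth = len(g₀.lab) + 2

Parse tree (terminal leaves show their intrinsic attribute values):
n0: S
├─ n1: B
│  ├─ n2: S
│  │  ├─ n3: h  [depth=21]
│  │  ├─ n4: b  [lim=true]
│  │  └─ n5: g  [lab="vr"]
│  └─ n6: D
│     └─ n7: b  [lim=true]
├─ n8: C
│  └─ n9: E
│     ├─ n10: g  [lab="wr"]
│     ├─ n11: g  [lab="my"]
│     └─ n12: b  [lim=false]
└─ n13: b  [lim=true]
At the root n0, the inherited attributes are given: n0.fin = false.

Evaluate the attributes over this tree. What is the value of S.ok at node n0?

-8

1. n0.fin = false  [given at root]
2. n2.fin = false  [false]
3. n3.depth = 21  [terminal]
4. n4.lim = true  [terminal]
5. n5.lab = "vr"  [terminal]
6. n2.ok = 8  [len(g.lab) + 6]
7. n6.live = true  [true]
8. n7.lim = true  [terminal]
9. n6.pre = false  [b.lim == false]
10. n1.ok = "nr"  ["nr"]
11. n1.cnt = 12  [S.ok + 4]
12. n1.pre = 13  [13]
13. n8.idx = "xnr"  ["x" ++ B.ok]
14. n9.lim = "xnrq"  [C.idx ++ "q"]
15. n10.lab = "wr"  [terminal]
16. n11.lab = "my"  [terminal]
17. n12.lim = false  [terminal]
18. n9.sig = true  [not b.lim]
19. n9.depth = 4  [len(g₀.lab) + 2]
20. n8.pre = 2  [E.depth - 2]
21. n13.lim = true  [terminal]
22. n0.ok = -8  [C.pre * 3 - 14]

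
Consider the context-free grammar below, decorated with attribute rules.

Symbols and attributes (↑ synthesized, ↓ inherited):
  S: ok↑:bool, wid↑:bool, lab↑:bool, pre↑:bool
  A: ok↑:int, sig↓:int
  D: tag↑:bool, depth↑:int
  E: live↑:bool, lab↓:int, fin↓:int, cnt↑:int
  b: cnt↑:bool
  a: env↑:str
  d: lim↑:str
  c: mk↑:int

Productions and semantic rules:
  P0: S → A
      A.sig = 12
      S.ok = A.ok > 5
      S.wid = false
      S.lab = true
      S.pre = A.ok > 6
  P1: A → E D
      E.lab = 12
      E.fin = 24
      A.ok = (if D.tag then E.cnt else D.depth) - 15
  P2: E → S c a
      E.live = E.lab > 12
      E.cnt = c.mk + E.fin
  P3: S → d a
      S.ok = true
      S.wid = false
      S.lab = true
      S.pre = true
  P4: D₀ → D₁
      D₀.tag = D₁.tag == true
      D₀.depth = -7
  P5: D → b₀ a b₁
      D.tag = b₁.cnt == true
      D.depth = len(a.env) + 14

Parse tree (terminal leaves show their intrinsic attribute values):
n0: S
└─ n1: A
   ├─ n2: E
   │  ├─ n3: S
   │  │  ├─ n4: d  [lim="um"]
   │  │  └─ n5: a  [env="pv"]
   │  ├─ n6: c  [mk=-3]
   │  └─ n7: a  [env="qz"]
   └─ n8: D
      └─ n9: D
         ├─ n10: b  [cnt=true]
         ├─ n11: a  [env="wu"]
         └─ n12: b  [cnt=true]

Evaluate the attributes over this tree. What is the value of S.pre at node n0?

false

1. n1.sig = 12  [12]
2. n2.lab = 12  [12]
3. n2.fin = 24  [24]
4. n4.lim = "um"  [terminal]
5. n5.env = "pv"  [terminal]
6. n3.ok = true  [true]
7. n3.wid = false  [false]
8. n3.lab = true  [true]
9. n3.pre = true  [true]
10. n6.mk = -3  [terminal]
11. n7.env = "qz"  [terminal]
12. n2.live = false  [E.lab > 12]
13. n2.cnt = 21  [c.mk + E.fin]
14. n10.cnt = true  [terminal]
15. n11.env = "wu"  [terminal]
16. n12.cnt = true  [terminal]
17. n9.tag = true  [b₁.cnt == true]
18. n9.depth = 16  [len(a.env) + 14]
19. n8.tag = true  [D₁.tag == true]
20. n8.depth = -7  [-7]
21. n1.ok = 6  [(if D.tag then E.cnt else D.depth) - 15]
22. n0.ok = true  [A.ok > 5]
23. n0.wid = false  [false]
24. n0.lab = true  [true]
25. n0.pre = false  [A.ok > 6]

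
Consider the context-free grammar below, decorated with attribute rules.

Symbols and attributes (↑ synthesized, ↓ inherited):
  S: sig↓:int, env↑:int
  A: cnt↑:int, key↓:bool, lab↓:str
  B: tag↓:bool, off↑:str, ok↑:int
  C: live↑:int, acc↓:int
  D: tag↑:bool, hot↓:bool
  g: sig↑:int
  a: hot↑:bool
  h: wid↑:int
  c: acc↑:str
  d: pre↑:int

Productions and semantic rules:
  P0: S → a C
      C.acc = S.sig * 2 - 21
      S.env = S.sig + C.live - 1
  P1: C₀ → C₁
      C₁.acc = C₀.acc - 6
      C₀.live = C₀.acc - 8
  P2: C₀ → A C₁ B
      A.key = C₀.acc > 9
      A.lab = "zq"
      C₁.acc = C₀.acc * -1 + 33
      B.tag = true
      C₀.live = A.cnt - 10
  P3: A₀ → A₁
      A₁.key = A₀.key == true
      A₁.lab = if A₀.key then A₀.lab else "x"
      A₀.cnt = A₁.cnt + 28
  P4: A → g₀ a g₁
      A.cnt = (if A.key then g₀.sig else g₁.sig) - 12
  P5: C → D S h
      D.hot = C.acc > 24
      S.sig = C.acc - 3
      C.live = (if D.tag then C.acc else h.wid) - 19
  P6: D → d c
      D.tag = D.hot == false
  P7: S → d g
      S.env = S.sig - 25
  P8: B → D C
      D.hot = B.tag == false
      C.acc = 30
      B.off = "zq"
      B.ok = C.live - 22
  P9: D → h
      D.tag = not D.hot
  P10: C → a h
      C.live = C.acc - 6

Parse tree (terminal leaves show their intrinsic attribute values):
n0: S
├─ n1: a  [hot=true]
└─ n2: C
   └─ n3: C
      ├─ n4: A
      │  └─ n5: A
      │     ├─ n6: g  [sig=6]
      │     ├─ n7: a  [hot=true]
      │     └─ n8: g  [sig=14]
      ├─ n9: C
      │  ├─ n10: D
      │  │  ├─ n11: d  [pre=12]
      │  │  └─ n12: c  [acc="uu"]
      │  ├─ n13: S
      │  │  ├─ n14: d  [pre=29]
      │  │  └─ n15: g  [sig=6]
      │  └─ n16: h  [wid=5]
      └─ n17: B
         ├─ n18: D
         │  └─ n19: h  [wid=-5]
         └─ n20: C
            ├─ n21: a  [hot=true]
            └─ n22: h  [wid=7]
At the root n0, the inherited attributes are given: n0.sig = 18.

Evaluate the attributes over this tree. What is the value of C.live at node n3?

1. n0.sig = 18  [given at root]
2. n1.hot = true  [terminal]
3. n2.acc = 15  [S.sig * 2 - 21]
4. n3.acc = 9  [C₀.acc - 6]
5. n4.key = false  [C₀.acc > 9]
6. n4.lab = "zq"  ["zq"]
7. n5.key = false  [A₀.key == true]
8. n5.lab = "x"  [if A₀.key then A₀.lab else "x"]
9. n6.sig = 6  [terminal]
10. n7.hot = true  [terminal]
11. n8.sig = 14  [terminal]
12. n5.cnt = 2  [(if A.key then g₀.sig else g₁.sig) - 12]
13. n4.cnt = 30  [A₁.cnt + 28]
14. n9.acc = 24  [C₀.acc * -1 + 33]
15. n10.hot = false  [C.acc > 24]
16. n11.pre = 12  [terminal]
17. n12.acc = "uu"  [terminal]
18. n10.tag = true  [D.hot == false]
19. n13.sig = 21  [C.acc - 3]
20. n14.pre = 29  [terminal]
21. n15.sig = 6  [terminal]
22. n13.env = -4  [S.sig - 25]
23. n16.wid = 5  [terminal]
24. n9.live = 5  [(if D.tag then C.acc else h.wid) - 19]
25. n17.tag = true  [true]
26. n18.hot = false  [B.tag == false]
27. n19.wid = -5  [terminal]
28. n18.tag = true  [not D.hot]
29. n20.acc = 30  [30]
30. n21.hot = true  [terminal]
31. n22.wid = 7  [terminal]
32. n20.live = 24  [C.acc - 6]
33. n17.off = "zq"  ["zq"]
34. n17.ok = 2  [C.live - 22]
35. n3.live = 20  [A.cnt - 10]
36. n2.live = 7  [C₀.acc - 8]
37. n0.env = 24  [S.sig + C.live - 1]

20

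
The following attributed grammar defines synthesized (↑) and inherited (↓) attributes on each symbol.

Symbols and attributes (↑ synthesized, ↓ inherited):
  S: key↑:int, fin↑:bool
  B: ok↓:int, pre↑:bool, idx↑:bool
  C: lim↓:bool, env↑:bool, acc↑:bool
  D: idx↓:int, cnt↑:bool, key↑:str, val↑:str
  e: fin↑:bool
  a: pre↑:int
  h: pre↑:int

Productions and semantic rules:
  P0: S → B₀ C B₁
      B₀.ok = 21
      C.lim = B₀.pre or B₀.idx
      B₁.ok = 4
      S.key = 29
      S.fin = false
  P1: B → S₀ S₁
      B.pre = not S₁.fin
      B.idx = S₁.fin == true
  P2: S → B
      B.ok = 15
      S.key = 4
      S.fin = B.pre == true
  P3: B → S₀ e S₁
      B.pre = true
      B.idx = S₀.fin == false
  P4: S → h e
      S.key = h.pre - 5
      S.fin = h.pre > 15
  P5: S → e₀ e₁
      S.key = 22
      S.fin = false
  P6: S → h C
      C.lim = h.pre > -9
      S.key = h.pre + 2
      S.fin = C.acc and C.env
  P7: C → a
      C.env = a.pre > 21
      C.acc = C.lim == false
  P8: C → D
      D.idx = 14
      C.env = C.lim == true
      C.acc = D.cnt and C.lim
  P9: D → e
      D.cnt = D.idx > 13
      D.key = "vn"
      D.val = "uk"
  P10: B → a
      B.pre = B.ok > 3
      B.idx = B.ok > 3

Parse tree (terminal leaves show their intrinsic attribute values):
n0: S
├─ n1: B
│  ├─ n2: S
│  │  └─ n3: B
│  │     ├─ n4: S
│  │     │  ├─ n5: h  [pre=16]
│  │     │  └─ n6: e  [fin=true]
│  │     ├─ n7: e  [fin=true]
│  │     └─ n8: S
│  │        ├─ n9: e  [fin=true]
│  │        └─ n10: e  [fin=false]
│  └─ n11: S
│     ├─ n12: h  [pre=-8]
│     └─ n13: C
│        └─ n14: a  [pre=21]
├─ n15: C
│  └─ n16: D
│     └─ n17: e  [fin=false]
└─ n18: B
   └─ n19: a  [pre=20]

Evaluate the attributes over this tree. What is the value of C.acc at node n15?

1. n1.ok = 21  [21]
2. n3.ok = 15  [15]
3. n5.pre = 16  [terminal]
4. n6.fin = true  [terminal]
5. n4.key = 11  [h.pre - 5]
6. n4.fin = true  [h.pre > 15]
7. n7.fin = true  [terminal]
8. n9.fin = true  [terminal]
9. n10.fin = false  [terminal]
10. n8.key = 22  [22]
11. n8.fin = false  [false]
12. n3.pre = true  [true]
13. n3.idx = false  [S₀.fin == false]
14. n2.key = 4  [4]
15. n2.fin = true  [B.pre == true]
16. n12.pre = -8  [terminal]
17. n13.lim = true  [h.pre > -9]
18. n14.pre = 21  [terminal]
19. n13.env = false  [a.pre > 21]
20. n13.acc = false  [C.lim == false]
21. n11.key = -6  [h.pre + 2]
22. n11.fin = false  [C.acc and C.env]
23. n1.pre = true  [not S₁.fin]
24. n1.idx = false  [S₁.fin == true]
25. n15.lim = true  [B₀.pre or B₀.idx]
26. n16.idx = 14  [14]
27. n17.fin = false  [terminal]
28. n16.cnt = true  [D.idx > 13]
29. n16.key = "vn"  ["vn"]
30. n16.val = "uk"  ["uk"]
31. n15.env = true  [C.lim == true]
32. n15.acc = true  [D.cnt and C.lim]
33. n18.ok = 4  [4]
34. n19.pre = 20  [terminal]
35. n18.pre = true  [B.ok > 3]
36. n18.idx = true  [B.ok > 3]
37. n0.key = 29  [29]
38. n0.fin = false  [false]

true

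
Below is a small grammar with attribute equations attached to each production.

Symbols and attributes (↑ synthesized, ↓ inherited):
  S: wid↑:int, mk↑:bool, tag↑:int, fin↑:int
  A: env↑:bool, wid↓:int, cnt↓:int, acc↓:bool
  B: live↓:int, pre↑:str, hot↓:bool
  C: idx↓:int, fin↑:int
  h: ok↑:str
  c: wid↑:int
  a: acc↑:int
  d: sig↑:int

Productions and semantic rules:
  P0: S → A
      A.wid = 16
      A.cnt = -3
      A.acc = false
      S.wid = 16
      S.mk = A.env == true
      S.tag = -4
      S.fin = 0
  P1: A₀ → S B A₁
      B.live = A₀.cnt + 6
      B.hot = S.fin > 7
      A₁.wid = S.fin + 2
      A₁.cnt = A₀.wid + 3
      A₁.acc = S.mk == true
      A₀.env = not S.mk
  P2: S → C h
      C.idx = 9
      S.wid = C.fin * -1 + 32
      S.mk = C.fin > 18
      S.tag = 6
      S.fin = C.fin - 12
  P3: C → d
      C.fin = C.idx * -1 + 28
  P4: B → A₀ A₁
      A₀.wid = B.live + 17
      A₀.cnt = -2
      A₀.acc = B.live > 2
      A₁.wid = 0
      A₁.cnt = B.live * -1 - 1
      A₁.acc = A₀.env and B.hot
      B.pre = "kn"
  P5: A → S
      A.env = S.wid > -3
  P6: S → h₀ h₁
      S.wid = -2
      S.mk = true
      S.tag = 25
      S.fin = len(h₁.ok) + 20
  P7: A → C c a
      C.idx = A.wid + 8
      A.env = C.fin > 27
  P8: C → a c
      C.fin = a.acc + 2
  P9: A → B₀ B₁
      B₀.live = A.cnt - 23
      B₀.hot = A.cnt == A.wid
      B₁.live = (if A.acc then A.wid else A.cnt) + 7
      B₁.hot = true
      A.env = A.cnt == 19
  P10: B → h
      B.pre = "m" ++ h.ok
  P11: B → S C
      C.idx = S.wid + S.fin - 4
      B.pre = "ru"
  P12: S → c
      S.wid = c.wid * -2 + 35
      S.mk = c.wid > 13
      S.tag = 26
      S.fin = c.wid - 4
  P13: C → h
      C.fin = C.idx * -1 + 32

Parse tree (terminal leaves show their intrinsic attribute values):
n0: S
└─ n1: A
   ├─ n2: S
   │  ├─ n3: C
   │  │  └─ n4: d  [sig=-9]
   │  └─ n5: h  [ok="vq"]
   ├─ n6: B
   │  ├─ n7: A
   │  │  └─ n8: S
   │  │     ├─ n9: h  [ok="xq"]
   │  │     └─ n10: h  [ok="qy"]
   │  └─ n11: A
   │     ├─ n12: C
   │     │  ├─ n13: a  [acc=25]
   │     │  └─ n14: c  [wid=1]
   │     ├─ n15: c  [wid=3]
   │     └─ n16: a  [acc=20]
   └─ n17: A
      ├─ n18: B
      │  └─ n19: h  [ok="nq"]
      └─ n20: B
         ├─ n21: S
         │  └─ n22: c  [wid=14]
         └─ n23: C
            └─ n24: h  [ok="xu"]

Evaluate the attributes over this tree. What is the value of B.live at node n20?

1. n1.wid = 16  [16]
2. n1.cnt = -3  [-3]
3. n1.acc = false  [false]
4. n3.idx = 9  [9]
5. n4.sig = -9  [terminal]
6. n3.fin = 19  [C.idx * -1 + 28]
7. n5.ok = "vq"  [terminal]
8. n2.wid = 13  [C.fin * -1 + 32]
9. n2.mk = true  [C.fin > 18]
10. n2.tag = 6  [6]
11. n2.fin = 7  [C.fin - 12]
12. n6.live = 3  [A₀.cnt + 6]
13. n6.hot = false  [S.fin > 7]
14. n7.wid = 20  [B.live + 17]
15. n7.cnt = -2  [-2]
16. n7.acc = true  [B.live > 2]
17. n9.ok = "xq"  [terminal]
18. n10.ok = "qy"  [terminal]
19. n8.wid = -2  [-2]
20. n8.mk = true  [true]
21. n8.tag = 25  [25]
22. n8.fin = 22  [len(h₁.ok) + 20]
23. n7.env = true  [S.wid > -3]
24. n11.wid = 0  [0]
25. n11.cnt = -4  [B.live * -1 - 1]
26. n11.acc = false  [A₀.env and B.hot]
27. n12.idx = 8  [A.wid + 8]
28. n13.acc = 25  [terminal]
29. n14.wid = 1  [terminal]
30. n12.fin = 27  [a.acc + 2]
31. n15.wid = 3  [terminal]
32. n16.acc = 20  [terminal]
33. n11.env = false  [C.fin > 27]
34. n6.pre = "kn"  ["kn"]
35. n17.wid = 9  [S.fin + 2]
36. n17.cnt = 19  [A₀.wid + 3]
37. n17.acc = true  [S.mk == true]
38. n18.live = -4  [A.cnt - 23]
39. n18.hot = false  [A.cnt == A.wid]
40. n19.ok = "nq"  [terminal]
41. n18.pre = "mnq"  ["m" ++ h.ok]
42. n20.live = 16  [(if A.acc then A.wid else A.cnt) + 7]
43. n20.hot = true  [true]
44. n22.wid = 14  [terminal]
45. n21.wid = 7  [c.wid * -2 + 35]
46. n21.mk = true  [c.wid > 13]
47. n21.tag = 26  [26]
48. n21.fin = 10  [c.wid - 4]
49. n23.idx = 13  [S.wid + S.fin - 4]
50. n24.ok = "xu"  [terminal]
51. n23.fin = 19  [C.idx * -1 + 32]
52. n20.pre = "ru"  ["ru"]
53. n17.env = true  [A.cnt == 19]
54. n1.env = false  [not S.mk]
55. n0.wid = 16  [16]
56. n0.mk = false  [A.env == true]
57. n0.tag = -4  [-4]
58. n0.fin = 0  [0]

16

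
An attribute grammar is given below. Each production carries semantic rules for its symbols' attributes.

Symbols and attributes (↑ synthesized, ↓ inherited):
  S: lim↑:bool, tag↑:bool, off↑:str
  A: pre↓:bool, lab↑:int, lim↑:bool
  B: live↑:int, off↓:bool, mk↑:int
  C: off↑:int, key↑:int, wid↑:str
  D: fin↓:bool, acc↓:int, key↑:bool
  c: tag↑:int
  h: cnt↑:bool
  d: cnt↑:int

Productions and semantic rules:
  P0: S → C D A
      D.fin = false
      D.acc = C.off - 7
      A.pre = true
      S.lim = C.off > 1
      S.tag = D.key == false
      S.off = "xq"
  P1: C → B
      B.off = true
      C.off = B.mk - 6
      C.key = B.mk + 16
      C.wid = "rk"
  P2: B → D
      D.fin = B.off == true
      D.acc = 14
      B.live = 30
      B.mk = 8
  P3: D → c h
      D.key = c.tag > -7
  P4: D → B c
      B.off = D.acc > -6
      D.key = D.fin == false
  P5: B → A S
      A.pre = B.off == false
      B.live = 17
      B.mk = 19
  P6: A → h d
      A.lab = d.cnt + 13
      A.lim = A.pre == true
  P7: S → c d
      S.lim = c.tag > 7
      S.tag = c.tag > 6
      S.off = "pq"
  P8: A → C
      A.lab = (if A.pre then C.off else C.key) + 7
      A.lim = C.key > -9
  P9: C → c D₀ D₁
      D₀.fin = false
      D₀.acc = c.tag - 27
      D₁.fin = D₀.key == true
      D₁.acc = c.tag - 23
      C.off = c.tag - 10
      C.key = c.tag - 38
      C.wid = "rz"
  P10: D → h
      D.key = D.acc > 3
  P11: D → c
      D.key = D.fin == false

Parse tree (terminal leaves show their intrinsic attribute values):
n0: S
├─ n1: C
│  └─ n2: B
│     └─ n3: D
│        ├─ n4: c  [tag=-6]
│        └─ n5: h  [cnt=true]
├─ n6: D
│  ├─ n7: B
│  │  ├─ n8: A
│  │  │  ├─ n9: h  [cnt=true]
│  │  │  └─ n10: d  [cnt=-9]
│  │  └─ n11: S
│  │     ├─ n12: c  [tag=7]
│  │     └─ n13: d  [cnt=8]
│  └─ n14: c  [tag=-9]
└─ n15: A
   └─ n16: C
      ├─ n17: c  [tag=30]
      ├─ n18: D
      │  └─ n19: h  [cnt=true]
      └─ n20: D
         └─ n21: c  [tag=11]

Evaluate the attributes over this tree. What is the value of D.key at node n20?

true

1. n2.off = true  [true]
2. n3.fin = true  [B.off == true]
3. n3.acc = 14  [14]
4. n4.tag = -6  [terminal]
5. n5.cnt = true  [terminal]
6. n3.key = true  [c.tag > -7]
7. n2.live = 30  [30]
8. n2.mk = 8  [8]
9. n1.off = 2  [B.mk - 6]
10. n1.key = 24  [B.mk + 16]
11. n1.wid = "rk"  ["rk"]
12. n6.fin = false  [false]
13. n6.acc = -5  [C.off - 7]
14. n7.off = true  [D.acc > -6]
15. n8.pre = false  [B.off == false]
16. n9.cnt = true  [terminal]
17. n10.cnt = -9  [terminal]
18. n8.lab = 4  [d.cnt + 13]
19. n8.lim = false  [A.pre == true]
20. n12.tag = 7  [terminal]
21. n13.cnt = 8  [terminal]
22. n11.lim = false  [c.tag > 7]
23. n11.tag = true  [c.tag > 6]
24. n11.off = "pq"  ["pq"]
25. n7.live = 17  [17]
26. n7.mk = 19  [19]
27. n14.tag = -9  [terminal]
28. n6.key = true  [D.fin == false]
29. n15.pre = true  [true]
30. n17.tag = 30  [terminal]
31. n18.fin = false  [false]
32. n18.acc = 3  [c.tag - 27]
33. n19.cnt = true  [terminal]
34. n18.key = false  [D.acc > 3]
35. n20.fin = false  [D₀.key == true]
36. n20.acc = 7  [c.tag - 23]
37. n21.tag = 11  [terminal]
38. n20.key = true  [D.fin == false]
39. n16.off = 20  [c.tag - 10]
40. n16.key = -8  [c.tag - 38]
41. n16.wid = "rz"  ["rz"]
42. n15.lab = 27  [(if A.pre then C.off else C.key) + 7]
43. n15.lim = true  [C.key > -9]
44. n0.lim = true  [C.off > 1]
45. n0.tag = false  [D.key == false]
46. n0.off = "xq"  ["xq"]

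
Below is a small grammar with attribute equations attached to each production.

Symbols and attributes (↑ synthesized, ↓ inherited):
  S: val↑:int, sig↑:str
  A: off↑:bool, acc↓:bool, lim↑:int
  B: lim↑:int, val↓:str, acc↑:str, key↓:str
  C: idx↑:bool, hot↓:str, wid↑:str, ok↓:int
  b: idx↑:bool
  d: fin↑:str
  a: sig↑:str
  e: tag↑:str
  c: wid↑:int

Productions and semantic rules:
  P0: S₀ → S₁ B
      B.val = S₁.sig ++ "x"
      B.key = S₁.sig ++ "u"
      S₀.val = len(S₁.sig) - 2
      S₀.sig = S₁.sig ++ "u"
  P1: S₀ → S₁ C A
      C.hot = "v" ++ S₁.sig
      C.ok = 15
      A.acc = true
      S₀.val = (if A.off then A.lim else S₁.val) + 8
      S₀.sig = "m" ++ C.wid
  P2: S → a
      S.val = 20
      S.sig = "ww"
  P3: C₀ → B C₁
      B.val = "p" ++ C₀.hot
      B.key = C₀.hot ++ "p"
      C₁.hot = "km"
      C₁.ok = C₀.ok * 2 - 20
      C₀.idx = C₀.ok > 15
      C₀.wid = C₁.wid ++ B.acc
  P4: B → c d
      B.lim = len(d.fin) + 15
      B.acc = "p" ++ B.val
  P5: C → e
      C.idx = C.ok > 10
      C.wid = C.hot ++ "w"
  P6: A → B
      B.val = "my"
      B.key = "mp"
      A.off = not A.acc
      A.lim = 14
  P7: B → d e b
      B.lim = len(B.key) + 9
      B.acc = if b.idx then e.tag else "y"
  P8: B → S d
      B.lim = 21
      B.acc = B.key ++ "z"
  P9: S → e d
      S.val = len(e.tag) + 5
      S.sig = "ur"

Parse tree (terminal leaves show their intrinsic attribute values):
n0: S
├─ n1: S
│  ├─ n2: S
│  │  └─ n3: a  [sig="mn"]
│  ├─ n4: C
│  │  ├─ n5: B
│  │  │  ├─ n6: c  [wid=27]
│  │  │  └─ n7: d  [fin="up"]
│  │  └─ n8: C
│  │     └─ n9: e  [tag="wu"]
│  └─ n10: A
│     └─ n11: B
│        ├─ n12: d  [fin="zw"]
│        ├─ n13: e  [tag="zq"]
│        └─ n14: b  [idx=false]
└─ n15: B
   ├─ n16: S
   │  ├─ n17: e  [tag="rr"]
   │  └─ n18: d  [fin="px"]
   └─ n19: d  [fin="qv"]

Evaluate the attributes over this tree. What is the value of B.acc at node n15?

1. n3.sig = "mn"  [terminal]
2. n2.val = 20  [20]
3. n2.sig = "ww"  ["ww"]
4. n4.hot = "vww"  ["v" ++ S₁.sig]
5. n4.ok = 15  [15]
6. n5.val = "pvww"  ["p" ++ C₀.hot]
7. n5.key = "vwwp"  [C₀.hot ++ "p"]
8. n6.wid = 27  [terminal]
9. n7.fin = "up"  [terminal]
10. n5.lim = 17  [len(d.fin) + 15]
11. n5.acc = "ppvww"  ["p" ++ B.val]
12. n8.hot = "km"  ["km"]
13. n8.ok = 10  [C₀.ok * 2 - 20]
14. n9.tag = "wu"  [terminal]
15. n8.idx = false  [C.ok > 10]
16. n8.wid = "kmw"  [C.hot ++ "w"]
17. n4.idx = false  [C₀.ok > 15]
18. n4.wid = "kmwppvww"  [C₁.wid ++ B.acc]
19. n10.acc = true  [true]
20. n11.val = "my"  ["my"]
21. n11.key = "mp"  ["mp"]
22. n12.fin = "zw"  [terminal]
23. n13.tag = "zq"  [terminal]
24. n14.idx = false  [terminal]
25. n11.lim = 11  [len(B.key) + 9]
26. n11.acc = "y"  [if b.idx then e.tag else "y"]
27. n10.off = false  [not A.acc]
28. n10.lim = 14  [14]
29. n1.val = 28  [(if A.off then A.lim else S₁.val) + 8]
30. n1.sig = "mkmwppvww"  ["m" ++ C.wid]
31. n15.val = "mkmwppvwwx"  [S₁.sig ++ "x"]
32. n15.key = "mkmwppvwwu"  [S₁.sig ++ "u"]
33. n17.tag = "rr"  [terminal]
34. n18.fin = "px"  [terminal]
35. n16.val = 7  [len(e.tag) + 5]
36. n16.sig = "ur"  ["ur"]
37. n19.fin = "qv"  [terminal]
38. n15.lim = 21  [21]
39. n15.acc = "mkmwppvwwuz"  [B.key ++ "z"]
40. n0.val = 7  [len(S₁.sig) - 2]
41. n0.sig = "mkmwppvwwu"  [S₁.sig ++ "u"]

"mkmwppvwwuz"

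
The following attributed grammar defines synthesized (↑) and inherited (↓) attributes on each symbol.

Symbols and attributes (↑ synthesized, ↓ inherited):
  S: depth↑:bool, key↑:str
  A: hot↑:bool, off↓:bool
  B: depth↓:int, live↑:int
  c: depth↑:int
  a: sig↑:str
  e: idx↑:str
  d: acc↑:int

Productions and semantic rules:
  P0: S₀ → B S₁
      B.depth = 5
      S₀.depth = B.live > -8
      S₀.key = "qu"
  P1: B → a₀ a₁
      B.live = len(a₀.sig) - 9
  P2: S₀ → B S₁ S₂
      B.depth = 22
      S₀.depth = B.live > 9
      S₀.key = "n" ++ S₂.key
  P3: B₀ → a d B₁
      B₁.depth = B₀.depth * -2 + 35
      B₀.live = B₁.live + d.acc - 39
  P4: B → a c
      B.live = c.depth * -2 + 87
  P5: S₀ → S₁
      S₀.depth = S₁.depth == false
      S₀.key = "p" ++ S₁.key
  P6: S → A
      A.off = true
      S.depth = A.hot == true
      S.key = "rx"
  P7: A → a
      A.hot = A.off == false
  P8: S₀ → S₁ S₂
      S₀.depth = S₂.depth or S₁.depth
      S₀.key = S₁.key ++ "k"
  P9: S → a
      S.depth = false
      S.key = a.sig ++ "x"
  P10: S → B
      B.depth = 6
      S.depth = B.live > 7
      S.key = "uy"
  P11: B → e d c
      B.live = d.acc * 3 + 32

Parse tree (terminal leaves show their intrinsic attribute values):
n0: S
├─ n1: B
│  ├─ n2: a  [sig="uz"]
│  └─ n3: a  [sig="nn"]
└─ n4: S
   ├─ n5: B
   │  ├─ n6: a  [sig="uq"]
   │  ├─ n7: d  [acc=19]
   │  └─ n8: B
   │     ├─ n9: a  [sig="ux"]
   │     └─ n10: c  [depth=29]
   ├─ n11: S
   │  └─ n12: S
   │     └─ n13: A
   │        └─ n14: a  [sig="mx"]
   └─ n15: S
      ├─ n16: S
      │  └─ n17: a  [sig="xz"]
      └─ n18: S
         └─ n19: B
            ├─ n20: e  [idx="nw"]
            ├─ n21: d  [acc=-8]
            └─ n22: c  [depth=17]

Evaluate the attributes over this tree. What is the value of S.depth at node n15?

true

1. n1.depth = 5  [5]
2. n2.sig = "uz"  [terminal]
3. n3.sig = "nn"  [terminal]
4. n1.live = -7  [len(a₀.sig) - 9]
5. n5.depth = 22  [22]
6. n6.sig = "uq"  [terminal]
7. n7.acc = 19  [terminal]
8. n8.depth = -9  [B₀.depth * -2 + 35]
9. n9.sig = "ux"  [terminal]
10. n10.depth = 29  [terminal]
11. n8.live = 29  [c.depth * -2 + 87]
12. n5.live = 9  [B₁.live + d.acc - 39]
13. n13.off = true  [true]
14. n14.sig = "mx"  [terminal]
15. n13.hot = false  [A.off == false]
16. n12.depth = false  [A.hot == true]
17. n12.key = "rx"  ["rx"]
18. n11.depth = true  [S₁.depth == false]
19. n11.key = "prx"  ["p" ++ S₁.key]
20. n17.sig = "xz"  [terminal]
21. n16.depth = false  [false]
22. n16.key = "xzx"  [a.sig ++ "x"]
23. n19.depth = 6  [6]
24. n20.idx = "nw"  [terminal]
25. n21.acc = -8  [terminal]
26. n22.depth = 17  [terminal]
27. n19.live = 8  [d.acc * 3 + 32]
28. n18.depth = true  [B.live > 7]
29. n18.key = "uy"  ["uy"]
30. n15.depth = true  [S₂.depth or S₁.depth]
31. n15.key = "xzxk"  [S₁.key ++ "k"]
32. n4.depth = false  [B.live > 9]
33. n4.key = "nxzxk"  ["n" ++ S₂.key]
34. n0.depth = true  [B.live > -8]
35. n0.key = "qu"  ["qu"]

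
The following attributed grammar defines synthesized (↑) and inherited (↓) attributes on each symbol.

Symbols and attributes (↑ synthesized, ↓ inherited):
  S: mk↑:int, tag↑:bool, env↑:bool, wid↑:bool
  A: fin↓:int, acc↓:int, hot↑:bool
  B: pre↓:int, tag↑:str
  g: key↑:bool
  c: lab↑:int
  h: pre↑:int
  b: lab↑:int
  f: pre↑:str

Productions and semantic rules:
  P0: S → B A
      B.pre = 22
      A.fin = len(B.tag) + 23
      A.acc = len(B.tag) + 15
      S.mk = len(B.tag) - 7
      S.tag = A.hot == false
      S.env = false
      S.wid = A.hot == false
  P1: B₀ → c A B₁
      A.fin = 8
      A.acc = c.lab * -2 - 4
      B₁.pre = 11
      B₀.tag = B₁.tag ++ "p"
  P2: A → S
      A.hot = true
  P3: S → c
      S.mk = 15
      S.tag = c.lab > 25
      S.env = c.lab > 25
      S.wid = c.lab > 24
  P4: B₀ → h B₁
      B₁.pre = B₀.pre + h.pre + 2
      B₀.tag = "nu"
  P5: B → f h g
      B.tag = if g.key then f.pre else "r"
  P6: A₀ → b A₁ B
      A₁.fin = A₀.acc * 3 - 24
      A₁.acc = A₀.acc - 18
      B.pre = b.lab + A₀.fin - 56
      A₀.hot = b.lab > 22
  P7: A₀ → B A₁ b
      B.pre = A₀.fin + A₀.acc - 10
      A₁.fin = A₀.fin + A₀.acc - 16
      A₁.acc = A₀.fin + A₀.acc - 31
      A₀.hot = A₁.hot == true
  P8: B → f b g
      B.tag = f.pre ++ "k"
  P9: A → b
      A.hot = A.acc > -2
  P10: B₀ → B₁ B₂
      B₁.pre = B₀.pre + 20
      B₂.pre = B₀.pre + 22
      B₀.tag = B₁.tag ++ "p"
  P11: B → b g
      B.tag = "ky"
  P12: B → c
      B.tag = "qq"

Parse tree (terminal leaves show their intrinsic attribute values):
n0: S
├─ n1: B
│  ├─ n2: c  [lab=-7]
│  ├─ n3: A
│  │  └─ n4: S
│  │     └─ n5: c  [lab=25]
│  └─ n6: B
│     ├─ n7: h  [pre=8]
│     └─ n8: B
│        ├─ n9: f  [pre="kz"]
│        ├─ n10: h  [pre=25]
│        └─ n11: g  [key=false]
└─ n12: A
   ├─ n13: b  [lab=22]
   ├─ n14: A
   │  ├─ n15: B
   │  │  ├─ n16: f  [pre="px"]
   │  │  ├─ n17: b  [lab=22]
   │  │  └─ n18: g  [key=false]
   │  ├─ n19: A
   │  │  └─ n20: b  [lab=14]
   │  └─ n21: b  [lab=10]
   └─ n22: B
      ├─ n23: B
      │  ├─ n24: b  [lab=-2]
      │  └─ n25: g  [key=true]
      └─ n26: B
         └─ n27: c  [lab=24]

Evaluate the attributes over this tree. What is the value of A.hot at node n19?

true

1. n1.pre = 22  [22]
2. n2.lab = -7  [terminal]
3. n3.fin = 8  [8]
4. n3.acc = 10  [c.lab * -2 - 4]
5. n5.lab = 25  [terminal]
6. n4.mk = 15  [15]
7. n4.tag = false  [c.lab > 25]
8. n4.env = false  [c.lab > 25]
9. n4.wid = true  [c.lab > 24]
10. n3.hot = true  [true]
11. n6.pre = 11  [11]
12. n7.pre = 8  [terminal]
13. n8.pre = 21  [B₀.pre + h.pre + 2]
14. n9.pre = "kz"  [terminal]
15. n10.pre = 25  [terminal]
16. n11.key = false  [terminal]
17. n8.tag = "r"  [if g.key then f.pre else "r"]
18. n6.tag = "nu"  ["nu"]
19. n1.tag = "nup"  [B₁.tag ++ "p"]
20. n12.fin = 26  [len(B.tag) + 23]
21. n12.acc = 18  [len(B.tag) + 15]
22. n13.lab = 22  [terminal]
23. n14.fin = 30  [A₀.acc * 3 - 24]
24. n14.acc = 0  [A₀.acc - 18]
25. n15.pre = 20  [A₀.fin + A₀.acc - 10]
26. n16.pre = "px"  [terminal]
27. n17.lab = 22  [terminal]
28. n18.key = false  [terminal]
29. n15.tag = "pxk"  [f.pre ++ "k"]
30. n19.fin = 14  [A₀.fin + A₀.acc - 16]
31. n19.acc = -1  [A₀.fin + A₀.acc - 31]
32. n20.lab = 14  [terminal]
33. n19.hot = true  [A.acc > -2]
34. n21.lab = 10  [terminal]
35. n14.hot = true  [A₁.hot == true]
36. n22.pre = -8  [b.lab + A₀.fin - 56]
37. n23.pre = 12  [B₀.pre + 20]
38. n24.lab = -2  [terminal]
39. n25.key = true  [terminal]
40. n23.tag = "ky"  ["ky"]
41. n26.pre = 14  [B₀.pre + 22]
42. n27.lab = 24  [terminal]
43. n26.tag = "qq"  ["qq"]
44. n22.tag = "kyp"  [B₁.tag ++ "p"]
45. n12.hot = false  [b.lab > 22]
46. n0.mk = -4  [len(B.tag) - 7]
47. n0.tag = true  [A.hot == false]
48. n0.env = false  [false]
49. n0.wid = true  [A.hot == false]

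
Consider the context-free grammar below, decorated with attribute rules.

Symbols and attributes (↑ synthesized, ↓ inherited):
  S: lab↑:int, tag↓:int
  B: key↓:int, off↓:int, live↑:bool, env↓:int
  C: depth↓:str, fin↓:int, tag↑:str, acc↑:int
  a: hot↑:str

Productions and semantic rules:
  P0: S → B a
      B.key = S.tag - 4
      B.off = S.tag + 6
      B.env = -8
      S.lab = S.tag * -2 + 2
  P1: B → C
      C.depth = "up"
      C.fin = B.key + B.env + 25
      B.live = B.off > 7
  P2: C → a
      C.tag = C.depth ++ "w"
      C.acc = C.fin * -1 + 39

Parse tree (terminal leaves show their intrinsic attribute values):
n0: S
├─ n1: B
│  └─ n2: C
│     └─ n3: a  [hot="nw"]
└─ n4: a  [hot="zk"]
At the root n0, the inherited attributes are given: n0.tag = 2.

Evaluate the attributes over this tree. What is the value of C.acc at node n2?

24

1. n0.tag = 2  [given at root]
2. n1.key = -2  [S.tag - 4]
3. n1.off = 8  [S.tag + 6]
4. n1.env = -8  [-8]
5. n2.depth = "up"  ["up"]
6. n2.fin = 15  [B.key + B.env + 25]
7. n3.hot = "nw"  [terminal]
8. n2.tag = "upw"  [C.depth ++ "w"]
9. n2.acc = 24  [C.fin * -1 + 39]
10. n1.live = true  [B.off > 7]
11. n4.hot = "zk"  [terminal]
12. n0.lab = -2  [S.tag * -2 + 2]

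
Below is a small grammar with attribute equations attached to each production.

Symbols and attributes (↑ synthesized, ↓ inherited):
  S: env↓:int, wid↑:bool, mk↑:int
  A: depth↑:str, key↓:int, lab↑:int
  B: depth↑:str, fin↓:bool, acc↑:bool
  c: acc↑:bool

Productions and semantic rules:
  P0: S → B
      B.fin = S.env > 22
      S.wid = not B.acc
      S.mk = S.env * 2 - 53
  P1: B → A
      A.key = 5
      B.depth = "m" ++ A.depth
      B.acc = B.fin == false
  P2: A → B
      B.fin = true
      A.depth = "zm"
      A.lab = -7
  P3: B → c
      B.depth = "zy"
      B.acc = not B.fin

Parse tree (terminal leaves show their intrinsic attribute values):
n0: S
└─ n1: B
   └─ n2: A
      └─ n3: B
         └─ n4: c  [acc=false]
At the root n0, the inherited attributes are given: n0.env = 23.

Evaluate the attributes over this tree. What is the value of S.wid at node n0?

true

1. n0.env = 23  [given at root]
2. n1.fin = true  [S.env > 22]
3. n2.key = 5  [5]
4. n3.fin = true  [true]
5. n4.acc = false  [terminal]
6. n3.depth = "zy"  ["zy"]
7. n3.acc = false  [not B.fin]
8. n2.depth = "zm"  ["zm"]
9. n2.lab = -7  [-7]
10. n1.depth = "mzm"  ["m" ++ A.depth]
11. n1.acc = false  [B.fin == false]
12. n0.wid = true  [not B.acc]
13. n0.mk = -7  [S.env * 2 - 53]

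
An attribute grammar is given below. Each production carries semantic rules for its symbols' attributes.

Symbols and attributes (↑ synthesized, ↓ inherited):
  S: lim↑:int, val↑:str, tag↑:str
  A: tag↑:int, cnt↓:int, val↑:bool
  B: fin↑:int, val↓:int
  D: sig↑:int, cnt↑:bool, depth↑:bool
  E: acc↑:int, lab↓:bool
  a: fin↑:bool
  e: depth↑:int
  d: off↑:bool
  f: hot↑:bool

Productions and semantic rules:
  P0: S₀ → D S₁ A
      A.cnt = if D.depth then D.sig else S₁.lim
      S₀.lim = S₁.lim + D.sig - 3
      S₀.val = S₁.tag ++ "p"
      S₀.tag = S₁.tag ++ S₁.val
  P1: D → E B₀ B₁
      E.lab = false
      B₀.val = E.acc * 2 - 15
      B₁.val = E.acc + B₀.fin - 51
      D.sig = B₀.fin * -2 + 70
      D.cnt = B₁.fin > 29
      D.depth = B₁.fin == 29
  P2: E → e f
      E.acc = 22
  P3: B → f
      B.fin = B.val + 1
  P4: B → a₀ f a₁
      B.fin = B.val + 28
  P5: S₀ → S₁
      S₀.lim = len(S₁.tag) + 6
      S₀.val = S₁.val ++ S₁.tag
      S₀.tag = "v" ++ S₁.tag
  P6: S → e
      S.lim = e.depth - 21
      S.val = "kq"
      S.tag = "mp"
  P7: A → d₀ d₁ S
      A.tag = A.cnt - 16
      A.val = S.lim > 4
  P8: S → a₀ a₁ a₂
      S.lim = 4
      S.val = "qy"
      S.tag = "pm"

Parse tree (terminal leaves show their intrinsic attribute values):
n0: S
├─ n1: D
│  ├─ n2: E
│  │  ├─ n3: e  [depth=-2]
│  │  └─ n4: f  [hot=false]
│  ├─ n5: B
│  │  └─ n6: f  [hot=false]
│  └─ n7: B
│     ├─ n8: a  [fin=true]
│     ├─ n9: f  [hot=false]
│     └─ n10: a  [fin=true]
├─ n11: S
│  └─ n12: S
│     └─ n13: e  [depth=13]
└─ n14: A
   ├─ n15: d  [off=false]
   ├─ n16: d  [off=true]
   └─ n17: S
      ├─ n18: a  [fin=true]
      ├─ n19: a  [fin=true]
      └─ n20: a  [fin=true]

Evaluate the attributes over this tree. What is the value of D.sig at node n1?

1. n2.lab = false  [false]
2. n3.depth = -2  [terminal]
3. n4.hot = false  [terminal]
4. n2.acc = 22  [22]
5. n5.val = 29  [E.acc * 2 - 15]
6. n6.hot = false  [terminal]
7. n5.fin = 30  [B.val + 1]
8. n7.val = 1  [E.acc + B₀.fin - 51]
9. n8.fin = true  [terminal]
10. n9.hot = false  [terminal]
11. n10.fin = true  [terminal]
12. n7.fin = 29  [B.val + 28]
13. n1.sig = 10  [B₀.fin * -2 + 70]
14. n1.cnt = false  [B₁.fin > 29]
15. n1.depth = true  [B₁.fin == 29]
16. n13.depth = 13  [terminal]
17. n12.lim = -8  [e.depth - 21]
18. n12.val = "kq"  ["kq"]
19. n12.tag = "mp"  ["mp"]
20. n11.lim = 8  [len(S₁.tag) + 6]
21. n11.val = "kqmp"  [S₁.val ++ S₁.tag]
22. n11.tag = "vmp"  ["v" ++ S₁.tag]
23. n14.cnt = 10  [if D.depth then D.sig else S₁.lim]
24. n15.off = false  [terminal]
25. n16.off = true  [terminal]
26. n18.fin = true  [terminal]
27. n19.fin = true  [terminal]
28. n20.fin = true  [terminal]
29. n17.lim = 4  [4]
30. n17.val = "qy"  ["qy"]
31. n17.tag = "pm"  ["pm"]
32. n14.tag = -6  [A.cnt - 16]
33. n14.val = false  [S.lim > 4]
34. n0.lim = 15  [S₁.lim + D.sig - 3]
35. n0.val = "vmpp"  [S₁.tag ++ "p"]
36. n0.tag = "vmpkqmp"  [S₁.tag ++ S₁.val]

10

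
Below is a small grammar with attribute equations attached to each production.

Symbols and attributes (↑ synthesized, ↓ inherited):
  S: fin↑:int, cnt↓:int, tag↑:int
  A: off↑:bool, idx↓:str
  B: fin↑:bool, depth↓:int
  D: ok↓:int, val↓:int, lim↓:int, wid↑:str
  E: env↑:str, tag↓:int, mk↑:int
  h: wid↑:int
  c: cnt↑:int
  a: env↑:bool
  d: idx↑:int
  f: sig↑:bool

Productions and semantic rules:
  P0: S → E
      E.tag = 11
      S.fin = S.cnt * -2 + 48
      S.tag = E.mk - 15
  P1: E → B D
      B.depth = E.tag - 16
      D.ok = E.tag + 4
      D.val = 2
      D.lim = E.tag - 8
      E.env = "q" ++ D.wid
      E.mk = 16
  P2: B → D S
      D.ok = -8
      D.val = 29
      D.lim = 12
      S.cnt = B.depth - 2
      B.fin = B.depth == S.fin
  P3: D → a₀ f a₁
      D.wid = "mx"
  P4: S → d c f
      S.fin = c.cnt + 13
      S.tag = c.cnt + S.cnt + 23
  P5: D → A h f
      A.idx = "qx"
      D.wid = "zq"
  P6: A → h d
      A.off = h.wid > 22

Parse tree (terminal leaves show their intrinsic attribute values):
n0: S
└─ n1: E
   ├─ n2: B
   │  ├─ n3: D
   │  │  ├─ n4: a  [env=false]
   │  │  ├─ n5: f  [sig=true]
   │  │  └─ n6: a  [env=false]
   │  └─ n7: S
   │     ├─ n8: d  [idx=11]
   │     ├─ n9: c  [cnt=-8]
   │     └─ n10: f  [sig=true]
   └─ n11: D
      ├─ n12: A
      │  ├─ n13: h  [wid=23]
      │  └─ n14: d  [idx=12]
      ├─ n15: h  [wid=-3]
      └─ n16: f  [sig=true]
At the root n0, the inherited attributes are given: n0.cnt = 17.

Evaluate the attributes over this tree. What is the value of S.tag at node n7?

1. n0.cnt = 17  [given at root]
2. n1.tag = 11  [11]
3. n2.depth = -5  [E.tag - 16]
4. n3.ok = -8  [-8]
5. n3.val = 29  [29]
6. n3.lim = 12  [12]
7. n4.env = false  [terminal]
8. n5.sig = true  [terminal]
9. n6.env = false  [terminal]
10. n3.wid = "mx"  ["mx"]
11. n7.cnt = -7  [B.depth - 2]
12. n8.idx = 11  [terminal]
13. n9.cnt = -8  [terminal]
14. n10.sig = true  [terminal]
15. n7.fin = 5  [c.cnt + 13]
16. n7.tag = 8  [c.cnt + S.cnt + 23]
17. n2.fin = false  [B.depth == S.fin]
18. n11.ok = 15  [E.tag + 4]
19. n11.val = 2  [2]
20. n11.lim = 3  [E.tag - 8]
21. n12.idx = "qx"  ["qx"]
22. n13.wid = 23  [terminal]
23. n14.idx = 12  [terminal]
24. n12.off = true  [h.wid > 22]
25. n15.wid = -3  [terminal]
26. n16.sig = true  [terminal]
27. n11.wid = "zq"  ["zq"]
28. n1.env = "qzq"  ["q" ++ D.wid]
29. n1.mk = 16  [16]
30. n0.fin = 14  [S.cnt * -2 + 48]
31. n0.tag = 1  [E.mk - 15]

8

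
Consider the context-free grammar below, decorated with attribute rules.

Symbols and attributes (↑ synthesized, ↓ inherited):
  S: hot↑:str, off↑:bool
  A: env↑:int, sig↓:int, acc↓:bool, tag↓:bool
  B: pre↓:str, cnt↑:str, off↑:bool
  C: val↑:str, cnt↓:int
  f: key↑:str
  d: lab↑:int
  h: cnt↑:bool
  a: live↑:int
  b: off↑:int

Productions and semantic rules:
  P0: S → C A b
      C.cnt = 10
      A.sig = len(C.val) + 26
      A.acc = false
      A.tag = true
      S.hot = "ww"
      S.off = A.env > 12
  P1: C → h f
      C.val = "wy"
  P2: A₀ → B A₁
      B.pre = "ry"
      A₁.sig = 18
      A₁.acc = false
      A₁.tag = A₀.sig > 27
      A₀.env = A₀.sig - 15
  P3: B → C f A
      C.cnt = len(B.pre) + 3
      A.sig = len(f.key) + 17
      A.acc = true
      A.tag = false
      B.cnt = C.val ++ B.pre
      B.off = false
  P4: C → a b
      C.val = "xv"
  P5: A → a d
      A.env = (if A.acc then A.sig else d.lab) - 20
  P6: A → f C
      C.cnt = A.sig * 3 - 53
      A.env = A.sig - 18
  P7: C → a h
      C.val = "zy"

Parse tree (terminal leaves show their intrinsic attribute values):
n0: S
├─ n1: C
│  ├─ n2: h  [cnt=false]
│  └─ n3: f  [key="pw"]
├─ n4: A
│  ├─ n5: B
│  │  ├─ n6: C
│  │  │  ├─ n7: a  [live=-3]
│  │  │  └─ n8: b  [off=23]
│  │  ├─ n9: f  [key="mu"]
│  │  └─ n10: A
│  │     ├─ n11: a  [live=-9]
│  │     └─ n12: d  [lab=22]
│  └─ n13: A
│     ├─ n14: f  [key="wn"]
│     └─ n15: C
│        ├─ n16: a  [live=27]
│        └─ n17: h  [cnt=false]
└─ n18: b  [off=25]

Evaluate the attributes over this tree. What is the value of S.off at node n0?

true

1. n1.cnt = 10  [10]
2. n2.cnt = false  [terminal]
3. n3.key = "pw"  [terminal]
4. n1.val = "wy"  ["wy"]
5. n4.sig = 28  [len(C.val) + 26]
6. n4.acc = false  [false]
7. n4.tag = true  [true]
8. n5.pre = "ry"  ["ry"]
9. n6.cnt = 5  [len(B.pre) + 3]
10. n7.live = -3  [terminal]
11. n8.off = 23  [terminal]
12. n6.val = "xv"  ["xv"]
13. n9.key = "mu"  [terminal]
14. n10.sig = 19  [len(f.key) + 17]
15. n10.acc = true  [true]
16. n10.tag = false  [false]
17. n11.live = -9  [terminal]
18. n12.lab = 22  [terminal]
19. n10.env = -1  [(if A.acc then A.sig else d.lab) - 20]
20. n5.cnt = "xvry"  [C.val ++ B.pre]
21. n5.off = false  [false]
22. n13.sig = 18  [18]
23. n13.acc = false  [false]
24. n13.tag = true  [A₀.sig > 27]
25. n14.key = "wn"  [terminal]
26. n15.cnt = 1  [A.sig * 3 - 53]
27. n16.live = 27  [terminal]
28. n17.cnt = false  [terminal]
29. n15.val = "zy"  ["zy"]
30. n13.env = 0  [A.sig - 18]
31. n4.env = 13  [A₀.sig - 15]
32. n18.off = 25  [terminal]
33. n0.hot = "ww"  ["ww"]
34. n0.off = true  [A.env > 12]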